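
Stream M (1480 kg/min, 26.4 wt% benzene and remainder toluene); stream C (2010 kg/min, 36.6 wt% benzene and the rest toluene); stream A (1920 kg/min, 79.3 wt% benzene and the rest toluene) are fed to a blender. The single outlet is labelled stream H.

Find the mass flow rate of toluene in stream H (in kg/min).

2761 kg/min

toluene out = toluene in = 1480×0.736 + 2010×0.634 + 1920×0.207 = 2761.1 kg/min.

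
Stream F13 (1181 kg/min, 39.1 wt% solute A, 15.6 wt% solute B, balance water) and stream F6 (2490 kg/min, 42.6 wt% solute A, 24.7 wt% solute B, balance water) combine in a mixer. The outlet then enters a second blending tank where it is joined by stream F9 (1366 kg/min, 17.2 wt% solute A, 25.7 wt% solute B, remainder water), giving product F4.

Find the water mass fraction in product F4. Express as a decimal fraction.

0.423

Overall, product flow = 5037 kg/min.
water in = 1181×0.453 + 2490×0.327 + 1366×0.571 = 2129.2 kg/min.
water fraction in F4 = 0.423.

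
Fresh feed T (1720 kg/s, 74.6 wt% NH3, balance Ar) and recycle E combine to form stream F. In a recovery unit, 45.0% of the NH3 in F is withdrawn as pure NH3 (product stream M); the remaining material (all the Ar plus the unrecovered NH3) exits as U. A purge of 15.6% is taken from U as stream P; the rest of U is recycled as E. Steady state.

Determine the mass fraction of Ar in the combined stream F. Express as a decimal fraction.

0.5390

Ar enters only via T and leaves only via the purge: 1720×0.254 = 0.156×(Ar in U), and the recovery unit passes all Ar, so Ar in F = Ar in U = 2800.5 kg/s.
NH3 in F: m_A = 1720×0.746 + (1−0.156)·(1−0.450)·m_A, so m_A = 1283.1/0.5358 = 2394.8 kg/s.
F = 2394.8 + 2800.5 = 5195.3 kg/s.
Ar fraction in F = 2800.5/5195.3 = 0.5390.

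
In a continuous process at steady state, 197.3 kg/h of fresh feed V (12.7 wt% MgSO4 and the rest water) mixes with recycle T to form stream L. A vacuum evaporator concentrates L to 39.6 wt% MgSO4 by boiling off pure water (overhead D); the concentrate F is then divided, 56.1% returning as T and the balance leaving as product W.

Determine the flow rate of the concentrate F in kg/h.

Overall MgSO4 balance (none leaves overhead): MgSO4 in fresh feed = MgSO4 in product, i.e. 197.3×0.127 = (1−0.561)·F·0.396.
F = 25.057/(0.396×0.439) = 144.14 kg/h.

144.1 kg/h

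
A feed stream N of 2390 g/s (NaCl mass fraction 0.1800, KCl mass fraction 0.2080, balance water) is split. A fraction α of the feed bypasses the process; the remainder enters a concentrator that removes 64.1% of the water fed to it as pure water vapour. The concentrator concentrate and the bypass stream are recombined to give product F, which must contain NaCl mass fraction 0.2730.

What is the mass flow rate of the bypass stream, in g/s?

All 2390×0.180 = 430.2 g/s of NaCl reaches F, so F = 430.2/0.273 = 1575.8 g/s and vapour = 814.18 g/s.
The evaporator receives (1−α)·2390 of feed at 0.612 water and removes 0.641 of that water:
0.641×0.612×(1−α)×2390 = 814.18
(1−α) = 814.18/937.58 = 0.8684;  α = 0.1316.
Bypass flow = 0.1316×2390 = 314.57 g/s.

314.6 g/s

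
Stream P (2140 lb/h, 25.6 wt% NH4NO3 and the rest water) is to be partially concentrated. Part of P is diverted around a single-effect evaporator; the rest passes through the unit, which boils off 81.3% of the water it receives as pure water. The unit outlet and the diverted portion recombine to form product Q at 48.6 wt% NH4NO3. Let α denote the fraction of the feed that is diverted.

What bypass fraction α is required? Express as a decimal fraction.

0.218

All 2140×0.256 = 547.84 lb/h of NH4NO3 reaches Q, so Q = 547.84/0.486 = 1127.2 lb/h and vapour = 1012.8 lb/h.
The evaporator receives (1−α)·2140 of feed at 0.744 water and removes 0.813 of that water:
0.813×0.744×(1−α)×2140 = 1012.8
(1−α) = 1012.8/1294.4 = 0.7824;  α = 0.2176.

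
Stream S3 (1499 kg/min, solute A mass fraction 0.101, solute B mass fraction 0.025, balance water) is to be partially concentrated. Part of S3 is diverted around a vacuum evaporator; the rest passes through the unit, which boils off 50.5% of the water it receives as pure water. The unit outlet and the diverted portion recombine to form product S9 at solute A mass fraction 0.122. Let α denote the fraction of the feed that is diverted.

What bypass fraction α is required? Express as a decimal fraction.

0.610

All 1499×0.101 = 151.4 kg/min of solute A reaches S9, so S9 = 151.4/0.122 = 1241 kg/min and vapour = 258.02 kg/min.
The evaporator receives (1−α)·1499 of feed at 0.874 water and removes 0.505 of that water:
0.505×0.874×(1−α)×1499 = 258.02
(1−α) = 258.02/661.61 = 0.3900;  α = 0.6100.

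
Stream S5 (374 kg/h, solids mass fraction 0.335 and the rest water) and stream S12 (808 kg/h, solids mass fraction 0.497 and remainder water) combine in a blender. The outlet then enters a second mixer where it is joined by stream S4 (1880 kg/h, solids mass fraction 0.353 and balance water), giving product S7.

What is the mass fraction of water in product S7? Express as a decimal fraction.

Overall, product flow = 3062 kg/h.
water in = 374×0.665 + 808×0.503 + 1880×0.647 = 1871.5 kg/h.
water fraction in S7 = 0.611.

0.611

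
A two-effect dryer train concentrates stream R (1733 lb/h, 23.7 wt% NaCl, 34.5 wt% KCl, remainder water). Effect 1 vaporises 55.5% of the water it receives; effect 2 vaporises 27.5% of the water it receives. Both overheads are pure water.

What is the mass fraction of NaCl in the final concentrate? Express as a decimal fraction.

0.331

water in feed = 1733×0.418 = 724.39 lb/h.
After stage 1: water left = (1−0.555)×724.39 = 322.36; stream total = 1331 lb/h.
After stage 2: water left = (1−0.275)×322.36 = 233.71; final concentrate = 1242.3 lb/h.
NaCl fraction = 410.72/1242.3 = 0.331.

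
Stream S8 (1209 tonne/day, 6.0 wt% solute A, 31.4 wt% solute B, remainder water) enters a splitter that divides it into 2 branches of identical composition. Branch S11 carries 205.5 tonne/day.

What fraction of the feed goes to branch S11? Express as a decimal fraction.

0.170

Fraction to S11 = 205.5/1209 = 0.1700.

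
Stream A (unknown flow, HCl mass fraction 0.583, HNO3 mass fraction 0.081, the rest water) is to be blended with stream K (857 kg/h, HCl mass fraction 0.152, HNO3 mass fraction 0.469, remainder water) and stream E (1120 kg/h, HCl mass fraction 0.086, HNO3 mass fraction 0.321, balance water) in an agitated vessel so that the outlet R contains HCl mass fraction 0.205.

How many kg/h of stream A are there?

Let A be the unknown flow. Total out = 1977 + A.
HCl balance: 226.58 + 0.583·A = 0.205·(1977 + A)
(0.583 − 0.205)·A = 0.205×1977 − 226.58 = 178.7
A = 178.7 / 0.378 = 472.75 kg/h

472.8 kg/h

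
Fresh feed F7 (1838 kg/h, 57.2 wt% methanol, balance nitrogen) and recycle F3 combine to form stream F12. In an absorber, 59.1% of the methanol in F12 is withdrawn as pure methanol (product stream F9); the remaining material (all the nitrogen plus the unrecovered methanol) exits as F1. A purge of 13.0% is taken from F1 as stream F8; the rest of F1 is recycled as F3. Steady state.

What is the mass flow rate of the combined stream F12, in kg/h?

nitrogen enters only via F7 and leaves only via the purge: 1838×0.428 = 0.130×(nitrogen in F1), and the absorber passes all nitrogen, so nitrogen in F12 = nitrogen in F1 = 6051.3 kg/h.
methanol in F12: m_A = 1838×0.572 + (1−0.130)·(1−0.591)·m_A, so m_A = 1051.3/0.6442 = 1632.1 kg/h.
F12 = 1632.1 + 6051.3 = 7683.3 kg/h.

7683 kg/h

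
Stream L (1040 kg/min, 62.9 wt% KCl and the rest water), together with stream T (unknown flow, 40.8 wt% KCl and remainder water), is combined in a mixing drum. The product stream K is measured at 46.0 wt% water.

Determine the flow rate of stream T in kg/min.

Let T be the unknown flow. Total out = 1040 + T.
water balance: 385.84 + 0.592·T = 0.460·(1040 + T)
(0.592 − 0.460)·T = 0.460×1040 − 385.84 = 92.56
T = 92.56 / 0.132 = 701.21 kg/min

701.2 kg/min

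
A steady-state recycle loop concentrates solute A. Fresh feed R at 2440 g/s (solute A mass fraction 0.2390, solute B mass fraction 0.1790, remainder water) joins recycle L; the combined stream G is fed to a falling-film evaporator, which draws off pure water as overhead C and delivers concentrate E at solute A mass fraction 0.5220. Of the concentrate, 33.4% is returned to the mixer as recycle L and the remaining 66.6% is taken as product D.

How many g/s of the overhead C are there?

Overall solute A balance (none leaves overhead): solute A in fresh feed = solute A in product, i.e. 2440×0.239 = (1−0.334)·E·0.522.
E = 583.16/(0.522×0.666) = 1677.4 g/s.
Recycle L = 0.334×1677.4 = 560.26 g/s.
Combined feed G = 2440 + 560.26 = 3000.3 g/s.
Overhead C = G − E = 3000.3 − 1677.4 = 1322.8 g/s.

1323 g/s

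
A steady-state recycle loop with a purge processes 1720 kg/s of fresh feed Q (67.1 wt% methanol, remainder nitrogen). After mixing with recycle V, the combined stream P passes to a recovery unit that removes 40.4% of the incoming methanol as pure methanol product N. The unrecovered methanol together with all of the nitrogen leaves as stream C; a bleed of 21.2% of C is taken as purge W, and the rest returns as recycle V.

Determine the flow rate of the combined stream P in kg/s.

nitrogen enters only via Q and leaves only via the purge: 1720×0.329 = 0.212×(nitrogen in C), and the recovery unit passes all nitrogen, so nitrogen in P = nitrogen in C = 2669.2 kg/s.
methanol in P: m_A = 1720×0.671 + (1−0.212)·(1−0.404)·m_A, so m_A = 1154.1/0.5304 = 2176.1 kg/s.
P = 2176.1 + 2669.2 = 4845.4 kg/s.

4845 kg/s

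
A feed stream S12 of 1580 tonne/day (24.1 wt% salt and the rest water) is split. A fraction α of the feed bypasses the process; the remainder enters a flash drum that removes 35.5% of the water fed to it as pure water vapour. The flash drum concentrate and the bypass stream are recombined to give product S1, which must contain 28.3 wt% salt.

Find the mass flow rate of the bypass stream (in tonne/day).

All 1580×0.241 = 380.78 tonne/day of salt reaches S1, so S1 = 380.78/0.283 = 1345.5 tonne/day and vapour = 234.49 tonne/day.
The evaporator receives (1−α)·1580 of feed at 0.759 water and removes 0.355 of that water:
0.355×0.759×(1−α)×1580 = 234.49
(1−α) = 234.49/425.72 = 0.5508;  α = 0.4492.
Bypass flow = 0.4492×1580 = 709.74 tonne/day.

709.7 tonne/day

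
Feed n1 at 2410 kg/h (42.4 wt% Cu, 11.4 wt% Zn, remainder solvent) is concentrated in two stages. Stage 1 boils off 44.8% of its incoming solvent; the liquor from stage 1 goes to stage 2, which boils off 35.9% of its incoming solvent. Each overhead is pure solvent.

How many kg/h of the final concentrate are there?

1691 kg/h

solvent in feed = 2410×0.462 = 1113.4 kg/h.
After stage 1: solvent left = (1−0.448)×1113.4 = 614.61; stream total = 1911.2 kg/h.
After stage 2: solvent left = (1−0.359)×614.61 = 393.96; final concentrate = 1690.5 kg/h.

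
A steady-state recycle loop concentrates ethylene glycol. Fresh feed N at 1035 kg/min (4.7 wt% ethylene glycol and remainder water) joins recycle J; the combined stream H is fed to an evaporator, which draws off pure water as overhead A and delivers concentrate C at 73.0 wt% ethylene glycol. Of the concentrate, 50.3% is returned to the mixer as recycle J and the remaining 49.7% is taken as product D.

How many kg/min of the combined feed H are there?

1102 kg/min

Overall ethylene glycol balance (none leaves overhead): ethylene glycol in fresh feed = ethylene glycol in product, i.e. 1035×0.047 = (1−0.503)·C·0.730.
C = 48.645/(0.730×0.497) = 134.08 kg/min.
Recycle J = 0.503×134.08 = 67.441 kg/min.
Combined feed H = 1035 + 67.441 = 1102.4 kg/min.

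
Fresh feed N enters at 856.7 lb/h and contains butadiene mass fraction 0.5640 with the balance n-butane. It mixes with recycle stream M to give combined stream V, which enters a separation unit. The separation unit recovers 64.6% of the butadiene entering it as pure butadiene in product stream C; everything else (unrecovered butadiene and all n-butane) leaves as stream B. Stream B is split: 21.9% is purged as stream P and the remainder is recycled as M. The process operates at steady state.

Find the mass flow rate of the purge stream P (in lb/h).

425.3 lb/h

n-butane enters only via N and leaves only via the purge: 856.7×0.436 = 0.219×(n-butane in B), and the separation unit passes all n-butane, so n-butane in V = n-butane in B = 1705.6 lb/h.
butadiene in V: m_A = 856.7×0.564 + (1−0.219)·(1−0.646)·m_A, so m_A = 483.18/0.7235 = 667.81 lb/h.
B = (1−0.646)×667.81 + 1705.6 = 1942 lb/h.
Purge P = 0.219×1942 = 425.29 lb/h.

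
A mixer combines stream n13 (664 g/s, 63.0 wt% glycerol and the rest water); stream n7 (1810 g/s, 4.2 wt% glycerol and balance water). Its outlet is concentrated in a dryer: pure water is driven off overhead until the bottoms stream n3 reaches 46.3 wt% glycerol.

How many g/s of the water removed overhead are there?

glycerol entering = 664×0.630 + 1810×0.042 = 494.34 g/s.
All glycerol reports to n3, so n3 = 494.34/0.463 = 1067.7 g/s.
Total feed = 2474 g/s; overhead = 2474 − 1067.7 = 1406.3 g/s.

1406 g/s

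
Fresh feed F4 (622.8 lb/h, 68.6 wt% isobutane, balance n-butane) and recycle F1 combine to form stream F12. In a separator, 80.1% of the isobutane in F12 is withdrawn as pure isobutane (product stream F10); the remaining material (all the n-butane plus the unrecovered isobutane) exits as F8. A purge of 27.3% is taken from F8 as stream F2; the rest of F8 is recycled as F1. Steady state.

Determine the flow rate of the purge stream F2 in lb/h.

222.7 lb/h

n-butane enters only via F4 and leaves only via the purge: 622.8×0.314 = 0.273×(n-butane in F8), and the separator passes all n-butane, so n-butane in F12 = n-butane in F8 = 716.33 lb/h.
isobutane in F12: m_A = 622.8×0.686 + (1−0.273)·(1−0.801)·m_A, so m_A = 427.24/0.8553 = 499.51 lb/h.
F8 = (1−0.801)×499.51 + 716.33 = 815.74 lb/h.
Purge F2 = 0.273×815.74 = 222.7 lb/h.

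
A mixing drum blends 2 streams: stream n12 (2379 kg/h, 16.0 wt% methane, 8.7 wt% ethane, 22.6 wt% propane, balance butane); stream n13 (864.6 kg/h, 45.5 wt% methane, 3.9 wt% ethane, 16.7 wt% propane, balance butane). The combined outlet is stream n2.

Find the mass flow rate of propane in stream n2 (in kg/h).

682 kg/h

propane out = propane in = 2379×0.226 + 864.6×0.167 = 682.04 kg/h.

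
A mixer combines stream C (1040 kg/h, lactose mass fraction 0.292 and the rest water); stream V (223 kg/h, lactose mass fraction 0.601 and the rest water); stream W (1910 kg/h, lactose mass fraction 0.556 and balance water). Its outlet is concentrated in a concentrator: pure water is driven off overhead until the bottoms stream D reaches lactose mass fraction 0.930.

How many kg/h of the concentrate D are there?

1613 kg/h

lactose entering = 1040×0.292 + 223×0.601 + 1910×0.556 = 1499.7 kg/h.
All lactose reports to D, so D = 1499.7/0.930 = 1612.5 kg/h.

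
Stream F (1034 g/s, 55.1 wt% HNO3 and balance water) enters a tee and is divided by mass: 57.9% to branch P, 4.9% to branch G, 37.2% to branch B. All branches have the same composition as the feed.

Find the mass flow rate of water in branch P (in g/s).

Branch P total = 0.579×1034 = 598.69 g/s.
water in P = 0.449×598.69 = 268.81 g/s.

268.8 g/s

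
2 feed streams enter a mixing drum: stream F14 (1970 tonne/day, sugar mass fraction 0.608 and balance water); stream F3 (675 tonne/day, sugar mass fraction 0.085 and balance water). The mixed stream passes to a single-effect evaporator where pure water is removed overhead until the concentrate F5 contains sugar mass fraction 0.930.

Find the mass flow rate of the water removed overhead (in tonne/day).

sugar entering = 1970×0.608 + 675×0.085 = 1255.1 tonne/day.
All sugar reports to F5, so F5 = 1255.1/0.930 = 1349.6 tonne/day.
Total feed = 2645 tonne/day; overhead = 2645 − 1349.6 = 1295.4 tonne/day.

1295 tonne/day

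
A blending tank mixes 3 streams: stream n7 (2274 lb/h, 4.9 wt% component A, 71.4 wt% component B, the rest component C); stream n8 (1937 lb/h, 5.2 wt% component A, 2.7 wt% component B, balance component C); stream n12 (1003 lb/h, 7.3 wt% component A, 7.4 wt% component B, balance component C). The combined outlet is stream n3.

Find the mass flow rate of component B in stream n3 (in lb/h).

component B out = component B in = 2274×0.714 + 1937×0.027 + 1003×0.074 = 1750.2 lb/h.

1750 lb/h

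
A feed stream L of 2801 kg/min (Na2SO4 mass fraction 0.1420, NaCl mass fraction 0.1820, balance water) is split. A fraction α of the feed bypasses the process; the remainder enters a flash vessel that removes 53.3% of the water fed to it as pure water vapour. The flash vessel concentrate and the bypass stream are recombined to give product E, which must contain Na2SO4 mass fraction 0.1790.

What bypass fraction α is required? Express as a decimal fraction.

All 2801×0.142 = 397.74 kg/min of Na2SO4 reaches E, so E = 397.74/0.179 = 2222 kg/min and vapour = 578.98 kg/min.
The evaporator receives (1−α)·2801 of feed at 0.676 water and removes 0.533 of that water:
0.533×0.676×(1−α)×2801 = 578.98
(1−α) = 578.98/1009.2 = 0.5737;  α = 0.4263.

0.426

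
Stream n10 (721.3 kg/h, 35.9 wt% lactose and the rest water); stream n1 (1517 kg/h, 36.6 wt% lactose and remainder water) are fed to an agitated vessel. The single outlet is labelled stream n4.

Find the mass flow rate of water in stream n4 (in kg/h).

1424 kg/h

water out = water in = 721.3×0.641 + 1517×0.634 = 1424.1 kg/h.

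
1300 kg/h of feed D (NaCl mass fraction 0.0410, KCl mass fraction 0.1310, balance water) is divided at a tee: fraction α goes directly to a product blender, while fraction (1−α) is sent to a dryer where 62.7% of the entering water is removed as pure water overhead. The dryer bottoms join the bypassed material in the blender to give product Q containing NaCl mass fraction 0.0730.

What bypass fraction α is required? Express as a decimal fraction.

0.156

All 1300×0.041 = 53.3 kg/h of NaCl reaches Q, so Q = 53.3/0.073 = 730.14 kg/h and vapour = 569.86 kg/h.
The evaporator receives (1−α)·1300 of feed at 0.828 water and removes 0.627 of that water:
0.627×0.828×(1−α)×1300 = 569.86
(1−α) = 569.86/674.9 = 0.8444;  α = 0.1556.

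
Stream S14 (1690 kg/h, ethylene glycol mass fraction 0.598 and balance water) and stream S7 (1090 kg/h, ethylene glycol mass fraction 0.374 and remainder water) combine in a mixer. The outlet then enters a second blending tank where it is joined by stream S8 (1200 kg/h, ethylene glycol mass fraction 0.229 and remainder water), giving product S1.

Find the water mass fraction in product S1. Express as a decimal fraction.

0.575

Overall, product flow = 3980 kg/h.
water in = 1690×0.402 + 1090×0.626 + 1200×0.771 = 2286.9 kg/h.
water fraction in S1 = 0.575.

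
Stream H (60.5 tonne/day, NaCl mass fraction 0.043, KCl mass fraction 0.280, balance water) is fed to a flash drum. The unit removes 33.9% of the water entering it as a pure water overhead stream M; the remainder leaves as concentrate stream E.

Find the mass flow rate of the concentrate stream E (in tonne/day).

water entering = 60.5×0.677 = 40.959 tonne/day; overhead removed = 0.339×40.959 = 13.885 tonne/day.
Concentrate = 60.5 − 13.885 = 46.615 tonne/day.

46.62 tonne/day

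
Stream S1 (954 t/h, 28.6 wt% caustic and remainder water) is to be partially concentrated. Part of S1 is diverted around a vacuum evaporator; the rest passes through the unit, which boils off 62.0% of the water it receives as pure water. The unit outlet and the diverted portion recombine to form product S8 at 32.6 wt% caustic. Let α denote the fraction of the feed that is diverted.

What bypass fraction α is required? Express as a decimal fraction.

0.723

All 954×0.286 = 272.84 t/h of caustic reaches S8, so S8 = 272.84/0.326 = 836.94 t/h and vapour = 117.06 t/h.
The evaporator receives (1−α)·954 of feed at 0.714 water and removes 0.620 of that water:
0.620×0.714×(1−α)×954 = 117.06
(1−α) = 117.06/422.32 = 0.2772;  α = 0.7228.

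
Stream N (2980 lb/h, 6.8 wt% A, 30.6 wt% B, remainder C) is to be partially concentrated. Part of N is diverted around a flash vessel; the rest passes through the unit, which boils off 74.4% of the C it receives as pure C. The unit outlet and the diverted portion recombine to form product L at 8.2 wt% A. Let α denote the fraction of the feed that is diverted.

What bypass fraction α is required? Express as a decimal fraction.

All 2980×0.068 = 202.64 lb/h of A reaches L, so L = 202.64/0.082 = 2471.2 lb/h and vapour = 508.78 lb/h.
The evaporator receives (1−α)·2980 of feed at 0.626 C and removes 0.744 of that C:
0.744×0.626×(1−α)×2980 = 508.78
(1−α) = 508.78/1387.9 = 0.3666;  α = 0.6334.

0.633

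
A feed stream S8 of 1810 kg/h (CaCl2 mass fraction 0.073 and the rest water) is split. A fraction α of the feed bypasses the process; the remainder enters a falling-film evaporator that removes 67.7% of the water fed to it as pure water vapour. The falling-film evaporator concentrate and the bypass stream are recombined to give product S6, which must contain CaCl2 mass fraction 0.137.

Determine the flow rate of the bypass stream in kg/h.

462.7 kg/h

All 1810×0.073 = 132.13 kg/h of CaCl2 reaches S6, so S6 = 132.13/0.137 = 964.45 kg/h and vapour = 845.55 kg/h.
The evaporator receives (1−α)·1810 of feed at 0.927 water and removes 0.677 of that water:
0.677×0.927×(1−α)×1810 = 845.55
(1−α) = 845.55/1135.9 = 0.7444;  α = 0.2556.
Bypass flow = 0.2556×1810 = 462.68 kg/h.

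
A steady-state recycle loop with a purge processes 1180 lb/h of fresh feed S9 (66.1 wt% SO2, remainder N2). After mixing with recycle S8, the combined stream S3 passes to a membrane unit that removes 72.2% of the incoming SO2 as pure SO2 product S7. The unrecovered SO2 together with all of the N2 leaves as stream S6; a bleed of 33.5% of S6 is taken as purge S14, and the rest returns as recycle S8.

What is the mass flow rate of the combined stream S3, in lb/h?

N2 enters only via S9 and leaves only via the purge: 1180×0.339 = 0.335×(N2 in S6), and the membrane unit passes all N2, so N2 in S3 = N2 in S6 = 1194.1 lb/h.
SO2 in S3: m_A = 1180×0.661 + (1−0.335)·(1−0.722)·m_A, so m_A = 779.98/0.8151 = 956.88 lb/h.
S3 = 956.88 + 1194.1 = 2151 lb/h.

2151 lb/h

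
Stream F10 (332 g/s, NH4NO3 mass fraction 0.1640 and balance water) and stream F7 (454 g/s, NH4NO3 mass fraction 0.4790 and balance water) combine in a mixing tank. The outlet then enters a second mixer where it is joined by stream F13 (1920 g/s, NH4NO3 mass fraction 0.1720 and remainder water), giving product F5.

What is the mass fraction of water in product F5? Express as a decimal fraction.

0.7775

Overall, product flow = 2706 g/s.
water in = 332×0.836 + 454×0.521 + 1920×0.828 = 2103.8 g/s.
water fraction in F5 = 0.7775.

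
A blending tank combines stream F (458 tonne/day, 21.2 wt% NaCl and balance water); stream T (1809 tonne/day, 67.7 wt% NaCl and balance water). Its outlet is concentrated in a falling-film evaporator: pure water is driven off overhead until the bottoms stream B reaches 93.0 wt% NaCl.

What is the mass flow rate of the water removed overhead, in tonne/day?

NaCl entering = 458×0.212 + 1809×0.677 = 1321.8 tonne/day.
All NaCl reports to B, so B = 1321.8/0.930 = 1421.3 tonne/day.
Total feed = 2267 tonne/day; overhead = 2267 − 1421.3 = 845.72 tonne/day.

845.7 tonne/day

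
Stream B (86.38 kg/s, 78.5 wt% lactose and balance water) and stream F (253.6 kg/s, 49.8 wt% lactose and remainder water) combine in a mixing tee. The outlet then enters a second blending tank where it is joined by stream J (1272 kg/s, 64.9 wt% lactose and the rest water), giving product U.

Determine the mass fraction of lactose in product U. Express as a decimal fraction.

Overall, product flow = 1612 kg/s.
lactose in = 86.38×0.785 + 253.6×0.498 + 1272×0.649 = 1019.6 kg/s.
lactose fraction in U = 0.633.

0.633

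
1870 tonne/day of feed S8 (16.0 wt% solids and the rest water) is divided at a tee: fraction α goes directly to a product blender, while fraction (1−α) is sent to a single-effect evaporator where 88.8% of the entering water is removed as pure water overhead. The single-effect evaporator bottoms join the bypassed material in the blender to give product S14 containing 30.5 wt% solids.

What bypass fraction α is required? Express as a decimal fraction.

0.363

All 1870×0.160 = 299.2 tonne/day of solids reaches S14, so S14 = 299.2/0.305 = 980.98 tonne/day and vapour = 889.02 tonne/day.
The evaporator receives (1−α)·1870 of feed at 0.840 water and removes 0.888 of that water:
0.888×0.840×(1−α)×1870 = 889.02
(1−α) = 889.02/1394.9 = 0.6373;  α = 0.3627.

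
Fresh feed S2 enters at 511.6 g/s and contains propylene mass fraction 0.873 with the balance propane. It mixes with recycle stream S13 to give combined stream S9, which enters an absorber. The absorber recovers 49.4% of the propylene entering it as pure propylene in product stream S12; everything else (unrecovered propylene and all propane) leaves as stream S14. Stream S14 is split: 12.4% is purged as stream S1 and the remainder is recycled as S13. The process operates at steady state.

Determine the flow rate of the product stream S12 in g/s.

396.3 g/s

propylene in S9: m_A = 511.6×0.873 + (1−0.124)·(1−0.494)·m_A, so m_A = 446.63/0.5567 = 802.21 g/s.
Product S12 = 0.494×802.21 = 396.29 g/s.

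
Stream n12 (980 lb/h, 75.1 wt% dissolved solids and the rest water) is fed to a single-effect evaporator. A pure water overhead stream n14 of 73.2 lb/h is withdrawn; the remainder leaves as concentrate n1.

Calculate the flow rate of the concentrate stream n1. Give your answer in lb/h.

Concentrate = 980 − 73.2 = 906.8 lb/h.

906.8 lb/h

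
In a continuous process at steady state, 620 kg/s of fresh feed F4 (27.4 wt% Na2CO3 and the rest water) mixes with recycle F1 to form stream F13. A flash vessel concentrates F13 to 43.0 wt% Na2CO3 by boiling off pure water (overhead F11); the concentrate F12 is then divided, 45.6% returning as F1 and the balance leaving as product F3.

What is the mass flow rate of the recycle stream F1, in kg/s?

Overall Na2CO3 balance (none leaves overhead): Na2CO3 in fresh feed = Na2CO3 in product, i.e. 620×0.274 = (1−0.456)·F12·0.430.
F12 = 169.88/(0.430×0.544) = 726.23 kg/s.
Recycle F1 = 0.456×726.23 = 331.16 kg/s.

331.2 kg/s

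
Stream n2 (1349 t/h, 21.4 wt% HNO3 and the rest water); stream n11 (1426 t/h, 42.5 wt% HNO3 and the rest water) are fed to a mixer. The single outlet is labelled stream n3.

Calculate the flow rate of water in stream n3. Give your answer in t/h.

water out = water in = 1349×0.786 + 1426×0.575 = 1880.3 t/h.

1880 t/h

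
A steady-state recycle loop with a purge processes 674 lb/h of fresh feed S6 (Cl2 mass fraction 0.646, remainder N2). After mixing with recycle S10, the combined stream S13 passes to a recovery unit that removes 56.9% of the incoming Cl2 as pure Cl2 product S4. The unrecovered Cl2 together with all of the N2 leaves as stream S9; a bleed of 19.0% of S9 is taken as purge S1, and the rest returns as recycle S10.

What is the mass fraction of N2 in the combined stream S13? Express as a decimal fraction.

0.652

N2 enters only via S6 and leaves only via the purge: 674×0.354 = 0.190×(N2 in S9), and the recovery unit passes all N2, so N2 in S13 = N2 in S9 = 1255.8 lb/h.
Cl2 in S13: m_A = 674×0.646 + (1−0.190)·(1−0.569)·m_A, so m_A = 435.4/0.6509 = 668.94 lb/h.
S13 = 668.94 + 1255.8 = 1924.7 lb/h.
N2 fraction in S13 = 1255.8/1924.7 = 0.652.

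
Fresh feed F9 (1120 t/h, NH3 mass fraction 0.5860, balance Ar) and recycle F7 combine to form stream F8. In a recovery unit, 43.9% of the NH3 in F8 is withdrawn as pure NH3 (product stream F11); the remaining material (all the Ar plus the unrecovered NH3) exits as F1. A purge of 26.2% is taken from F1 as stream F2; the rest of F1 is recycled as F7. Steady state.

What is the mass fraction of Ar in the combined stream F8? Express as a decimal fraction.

Ar enters only via F9 and leaves only via the purge: 1120×0.414 = 0.262×(Ar in F1), and the recovery unit passes all Ar, so Ar in F8 = Ar in F1 = 1769.8 t/h.
NH3 in F8: m_A = 1120×0.586 + (1−0.262)·(1−0.439)·m_A, so m_A = 656.32/0.5860 = 1120 t/h.
F8 = 1120 + 1769.8 = 2889.8 t/h.
Ar fraction in F8 = 1769.8/2889.8 = 0.6124.

0.6124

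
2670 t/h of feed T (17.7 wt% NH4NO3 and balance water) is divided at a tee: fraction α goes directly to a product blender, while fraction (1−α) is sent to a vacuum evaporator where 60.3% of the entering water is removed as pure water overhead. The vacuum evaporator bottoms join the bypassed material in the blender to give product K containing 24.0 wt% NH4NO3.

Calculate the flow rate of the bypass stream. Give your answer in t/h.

All 2670×0.177 = 472.59 t/h of NH4NO3 reaches K, so K = 472.59/0.240 = 1969.1 t/h and vapour = 700.88 t/h.
The evaporator receives (1−α)·2670 of feed at 0.823 water and removes 0.603 of that water:
0.603×0.823×(1−α)×2670 = 700.88
(1−α) = 700.88/1325 = 0.5289;  α = 0.4711.
Bypass flow = 0.4711×2670 = 1257.7 t/h.

1258 t/h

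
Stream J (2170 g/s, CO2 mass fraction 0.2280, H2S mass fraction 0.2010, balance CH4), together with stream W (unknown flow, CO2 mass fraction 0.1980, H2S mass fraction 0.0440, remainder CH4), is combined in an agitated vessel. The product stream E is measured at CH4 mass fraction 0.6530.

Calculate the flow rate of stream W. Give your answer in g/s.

1695 g/s

Let W be the unknown flow. Total out = 2170 + W.
CH4 balance: 1239.1 + 0.758·W = 0.653·(2170 + W)
(0.758 − 0.653)·W = 0.653×2170 − 1239.1 = 177.94
W = 177.94 / 0.105 = 1694.7 g/s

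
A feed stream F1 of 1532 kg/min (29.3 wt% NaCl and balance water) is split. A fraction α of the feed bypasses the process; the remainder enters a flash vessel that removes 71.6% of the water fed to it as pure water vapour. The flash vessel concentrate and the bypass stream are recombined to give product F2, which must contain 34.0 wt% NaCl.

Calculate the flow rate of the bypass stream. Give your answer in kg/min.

1114 kg/min

All 1532×0.293 = 448.88 kg/min of NaCl reaches F2, so F2 = 448.88/0.340 = 1320.2 kg/min and vapour = 211.78 kg/min.
The evaporator receives (1−α)·1532 of feed at 0.707 water and removes 0.716 of that water:
0.716×0.707×(1−α)×1532 = 211.78
(1−α) = 211.78/775.52 = 0.2731;  α = 0.7269.
Bypass flow = 0.7269×1532 = 1113.6 kg/min.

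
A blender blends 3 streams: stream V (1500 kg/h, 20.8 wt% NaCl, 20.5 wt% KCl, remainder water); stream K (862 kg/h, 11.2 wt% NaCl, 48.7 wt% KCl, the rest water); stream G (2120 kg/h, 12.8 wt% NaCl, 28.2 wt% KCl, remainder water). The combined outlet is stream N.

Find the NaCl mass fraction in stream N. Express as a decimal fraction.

0.152

Total flow out = 1500 + 862 + 2120 = 4482 kg/h.
NaCl in = 1500×0.208 + 862×0.112 + 2120×0.128 = 679.9 kg/h.
NaCl mass fraction in N = 679.9/4482 = 0.152.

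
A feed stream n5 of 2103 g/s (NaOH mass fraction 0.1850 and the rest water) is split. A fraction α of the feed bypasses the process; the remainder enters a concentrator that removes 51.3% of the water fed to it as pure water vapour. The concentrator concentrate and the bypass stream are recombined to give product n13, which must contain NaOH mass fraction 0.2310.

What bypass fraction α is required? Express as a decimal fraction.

All 2103×0.185 = 389.06 g/s of NaOH reaches n13, so n13 = 389.06/0.231 = 1684.2 g/s and vapour = 418.78 g/s.
The evaporator receives (1−α)·2103 of feed at 0.815 water and removes 0.513 of that water:
0.513×0.815×(1−α)×2103 = 418.78
(1−α) = 418.78/879.25 = 0.4763;  α = 0.5237.

0.524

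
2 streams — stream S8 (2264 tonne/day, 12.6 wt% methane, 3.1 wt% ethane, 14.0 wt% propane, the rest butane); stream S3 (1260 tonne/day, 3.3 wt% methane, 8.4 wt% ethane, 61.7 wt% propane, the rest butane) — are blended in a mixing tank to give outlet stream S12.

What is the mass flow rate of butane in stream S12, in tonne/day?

butane out = butane in = 2264×0.703 + 1260×0.266 = 1926.8 tonne/day.

1927 tonne/day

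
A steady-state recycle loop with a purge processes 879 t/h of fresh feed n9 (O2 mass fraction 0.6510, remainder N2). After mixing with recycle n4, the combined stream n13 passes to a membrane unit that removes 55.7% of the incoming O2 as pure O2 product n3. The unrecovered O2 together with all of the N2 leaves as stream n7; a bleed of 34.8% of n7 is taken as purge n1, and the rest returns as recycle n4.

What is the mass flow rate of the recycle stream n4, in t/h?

N2 enters only via n9 and leaves only via the purge: 879×0.349 = 0.348×(N2 in n7), and the membrane unit passes all N2, so N2 in n13 = N2 in n7 = 881.53 t/h.
O2 in n13: m_A = 879×0.651 + (1−0.348)·(1−0.557)·m_A, so m_A = 572.23/0.7112 = 804.64 t/h.
n7 = (1−0.557)×804.64 + 881.53 = 1238 t/h.
Recycle n4 = (1−0.348)×1238 = 807.16 t/h.

807.2 t/h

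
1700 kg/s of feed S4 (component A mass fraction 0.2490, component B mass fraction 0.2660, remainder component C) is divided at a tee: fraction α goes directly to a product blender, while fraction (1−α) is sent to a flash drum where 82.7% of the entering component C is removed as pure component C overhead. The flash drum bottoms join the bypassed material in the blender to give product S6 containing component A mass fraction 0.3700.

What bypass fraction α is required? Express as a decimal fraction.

All 1700×0.249 = 423.3 kg/s of component A reaches S6, so S6 = 423.3/0.370 = 1144.1 kg/s and vapour = 555.95 kg/s.
The evaporator receives (1−α)·1700 of feed at 0.485 component C and removes 0.827 of that component C:
0.827×0.485×(1−α)×1700 = 555.95
(1−α) = 555.95/681.86 = 0.8153;  α = 0.1847.

0.185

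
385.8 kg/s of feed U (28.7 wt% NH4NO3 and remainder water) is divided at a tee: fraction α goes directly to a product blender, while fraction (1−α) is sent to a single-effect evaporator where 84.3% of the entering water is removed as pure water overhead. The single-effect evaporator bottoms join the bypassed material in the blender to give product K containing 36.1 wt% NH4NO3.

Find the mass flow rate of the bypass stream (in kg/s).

254.2 kg/s

All 385.8×0.287 = 110.72 kg/s of NH4NO3 reaches K, so K = 110.72/0.361 = 306.72 kg/s and vapour = 79.084 kg/s.
The evaporator receives (1−α)·385.8 of feed at 0.713 water and removes 0.843 of that water:
0.843×0.713×(1−α)×385.8 = 79.084
(1−α) = 79.084/231.89 = 0.3410;  α = 0.6590.
Bypass flow = 0.6590×385.8 = 254.23 kg/s.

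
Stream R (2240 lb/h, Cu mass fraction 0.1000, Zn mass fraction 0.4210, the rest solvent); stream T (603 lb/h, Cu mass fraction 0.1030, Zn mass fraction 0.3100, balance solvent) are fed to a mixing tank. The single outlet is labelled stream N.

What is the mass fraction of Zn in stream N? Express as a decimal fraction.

0.3975

Total flow out = 2240 + 603 = 2843 lb/h.
Zn in = 2240×0.421 + 603×0.310 = 1130 lb/h.
Zn mass fraction in N = 1130/2843 = 0.3975.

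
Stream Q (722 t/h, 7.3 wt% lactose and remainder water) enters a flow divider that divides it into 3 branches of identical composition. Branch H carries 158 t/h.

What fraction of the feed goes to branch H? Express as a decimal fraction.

0.219

Fraction to H = 158/722 = 0.2188.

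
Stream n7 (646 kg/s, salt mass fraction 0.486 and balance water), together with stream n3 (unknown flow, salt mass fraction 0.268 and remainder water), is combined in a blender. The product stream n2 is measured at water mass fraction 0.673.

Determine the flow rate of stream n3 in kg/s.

Let n3 be the unknown flow. Total out = 646 + n3.
water balance: 332.04 + 0.732·n3 = 0.673·(646 + n3)
(0.732 − 0.673)·n3 = 0.673×646 − 332.04 = 102.71
n3 = 102.71 / 0.059 = 1740.9 kg/s

1741 kg/s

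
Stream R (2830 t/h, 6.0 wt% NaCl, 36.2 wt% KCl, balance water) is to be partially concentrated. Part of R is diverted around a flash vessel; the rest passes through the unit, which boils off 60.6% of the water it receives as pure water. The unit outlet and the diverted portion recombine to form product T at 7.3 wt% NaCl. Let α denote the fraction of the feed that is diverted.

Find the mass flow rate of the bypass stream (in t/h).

All 2830×0.060 = 169.8 t/h of NaCl reaches T, so T = 169.8/0.073 = 2326 t/h and vapour = 503.97 t/h.
The evaporator receives (1−α)·2830 of feed at 0.578 water and removes 0.606 of that water:
0.606×0.578×(1−α)×2830 = 503.97
(1−α) = 503.97/991.26 = 0.5084;  α = 0.4916.
Bypass flow = 0.4916×2830 = 1391.2 t/h.

1391 t/h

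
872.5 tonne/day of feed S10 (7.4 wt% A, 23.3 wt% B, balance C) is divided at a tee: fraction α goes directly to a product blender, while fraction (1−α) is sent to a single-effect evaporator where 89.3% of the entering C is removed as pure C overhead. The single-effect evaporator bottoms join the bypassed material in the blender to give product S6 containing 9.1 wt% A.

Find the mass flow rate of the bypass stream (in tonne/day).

All 872.5×0.074 = 64.565 tonne/day of A reaches S6, so S6 = 64.565/0.091 = 709.51 tonne/day and vapour = 162.99 tonne/day.
The evaporator receives (1−α)·872.5 of feed at 0.693 C and removes 0.893 of that C:
0.893×0.693×(1−α)×872.5 = 162.99
(1−α) = 162.99/539.95 = 0.3019;  α = 0.6981.
Bypass flow = 0.6981×872.5 = 609.12 tonne/day.

609.1 tonne/day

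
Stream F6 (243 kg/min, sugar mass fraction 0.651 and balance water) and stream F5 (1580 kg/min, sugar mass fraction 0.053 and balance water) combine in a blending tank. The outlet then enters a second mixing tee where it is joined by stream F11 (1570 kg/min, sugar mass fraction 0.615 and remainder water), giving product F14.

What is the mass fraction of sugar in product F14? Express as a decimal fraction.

Overall, product flow = 3393 kg/min.
sugar in = 243×0.651 + 1580×0.053 + 1570×0.615 = 1207.5 kg/min.
sugar fraction in F14 = 0.356.

0.356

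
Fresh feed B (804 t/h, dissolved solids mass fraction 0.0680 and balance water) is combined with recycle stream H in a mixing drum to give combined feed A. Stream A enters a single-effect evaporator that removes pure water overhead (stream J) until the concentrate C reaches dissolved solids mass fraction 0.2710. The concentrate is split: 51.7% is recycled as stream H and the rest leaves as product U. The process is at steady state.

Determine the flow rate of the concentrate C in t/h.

417.7 t/h

Overall dissolved solids balance (none leaves overhead): dissolved solids in fresh feed = dissolved solids in product, i.e. 804×0.068 = (1−0.517)·C·0.271.
C = 54.672/(0.271×0.483) = 417.68 t/h.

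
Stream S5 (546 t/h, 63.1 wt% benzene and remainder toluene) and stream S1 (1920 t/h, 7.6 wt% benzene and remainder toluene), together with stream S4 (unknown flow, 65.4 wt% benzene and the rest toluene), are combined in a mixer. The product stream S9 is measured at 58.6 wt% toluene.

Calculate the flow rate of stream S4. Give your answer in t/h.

2210 t/h

Let S4 be the unknown flow. Total out = 2466 + S4.
toluene balance: 1975.6 + 0.346·S4 = 0.586·(2466 + S4)
(0.346 − 0.586)·S4 = 0.586×2466 − 1975.6 = -530.48
S4 = -530.48 / -0.240 = 2210.3 t/h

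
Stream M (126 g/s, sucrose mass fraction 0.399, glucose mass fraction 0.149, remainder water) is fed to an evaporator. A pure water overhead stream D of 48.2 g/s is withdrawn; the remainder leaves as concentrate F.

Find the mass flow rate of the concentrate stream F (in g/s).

Concentrate = 126 − 48.2 = 77.8 g/s.

77.8 g/s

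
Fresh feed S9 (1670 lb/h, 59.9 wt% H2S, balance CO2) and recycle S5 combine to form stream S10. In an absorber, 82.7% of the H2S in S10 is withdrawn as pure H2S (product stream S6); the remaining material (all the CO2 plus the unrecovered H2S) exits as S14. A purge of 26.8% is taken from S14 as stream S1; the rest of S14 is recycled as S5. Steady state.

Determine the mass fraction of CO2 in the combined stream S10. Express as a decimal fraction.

CO2 enters only via S9 and leaves only via the purge: 1670×0.401 = 0.268×(CO2 in S14), and the absorber passes all CO2, so CO2 in S10 = CO2 in S14 = 2498.8 lb/h.
H2S in S10: m_A = 1670×0.599 + (1−0.268)·(1−0.827)·m_A, so m_A = 1000.3/0.8734 = 1145.4 lb/h.
S10 = 1145.4 + 2498.8 = 3644.1 lb/h.
CO2 fraction in S10 = 2498.8/3644.1 = 0.686.

0.686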